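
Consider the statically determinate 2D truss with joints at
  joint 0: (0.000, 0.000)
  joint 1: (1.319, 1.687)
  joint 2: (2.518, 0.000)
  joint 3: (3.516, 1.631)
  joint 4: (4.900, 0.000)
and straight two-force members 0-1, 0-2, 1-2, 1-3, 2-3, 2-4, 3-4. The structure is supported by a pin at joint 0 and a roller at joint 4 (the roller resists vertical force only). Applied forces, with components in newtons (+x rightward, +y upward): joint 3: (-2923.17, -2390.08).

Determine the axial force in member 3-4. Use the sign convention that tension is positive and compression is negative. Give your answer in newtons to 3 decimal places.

N=5 nodes, M=7 members, R=3 reactions → 2N=10, M+R=10
member 0 (0-1): L=2.1414, (cx,cy)=(0.6159,0.7878)
member 1 (0-2): L=2.5180, (cx,cy)=(1.0000,0.0000)
member 2 (1-2): L=2.0697, (cx,cy)=(0.5793,-0.8151)
member 3 (1-3): L=2.1977, (cx,cy)=(0.9997,-0.0255)
member 4 (2-3): L=1.9121, (cx,cy)=(0.5219,0.8530)
member 5 (2-4): L=2.3820, (cx,cy)=(1.0000,0.0000)
member 6 (3-4): L=2.1391, (cx,cy)=(0.6470,-0.7625)
solve A·x = −loads:
  F[0-1] = -2092.0197 N (compression)
  F[0-2] = -1634.6050 N (compression)
  F[1-2] = +2100.2658 N (tension)
  F[1-3] = -2506.0984 N (compression)
  F[2-3] = -2006.9906 N (compression)
  F[2-4] = +629.6363 N (tension)
  F[3-4] = -973.1471 N (compression)
  Rx@0 = +2923.1700 N
  Ry@0 = +1648.0737 N
  Ry@4 = +742.0063 N

-973.147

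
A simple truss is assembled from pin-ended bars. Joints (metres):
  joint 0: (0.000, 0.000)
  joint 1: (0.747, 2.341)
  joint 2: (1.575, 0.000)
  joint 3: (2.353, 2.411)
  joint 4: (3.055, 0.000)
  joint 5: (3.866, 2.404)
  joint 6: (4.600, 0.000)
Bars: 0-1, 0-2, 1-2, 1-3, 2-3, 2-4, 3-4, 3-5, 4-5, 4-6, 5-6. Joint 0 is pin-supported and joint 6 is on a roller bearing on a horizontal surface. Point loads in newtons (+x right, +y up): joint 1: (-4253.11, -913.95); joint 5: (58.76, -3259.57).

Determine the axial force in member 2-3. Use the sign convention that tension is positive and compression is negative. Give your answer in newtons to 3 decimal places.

N=7 nodes, M=11 members, R=3 reactions → 2N=14, M+R=14
member 0 (0-1): L=2.4573, (cx,cy)=(0.3040,0.9527)
member 1 (0-2): L=1.5750, (cx,cy)=(1.0000,0.0000)
member 2 (1-2): L=2.4831, (cx,cy)=(0.3335,-0.9428)
member 3 (1-3): L=1.6075, (cx,cy)=(0.9991,0.0435)
member 4 (2-3): L=2.5334, (cx,cy)=(0.3071,0.9517)
member 5 (2-4): L=1.4800, (cx,cy)=(1.0000,0.0000)
member 6 (3-4): L=2.5111, (cx,cy)=(0.2796,-0.9601)
member 7 (3-5): L=1.5130, (cx,cy)=(1.0000,-0.0046)
member 8 (4-5): L=2.5371, (cx,cy)=(0.3197,0.9475)
member 9 (4-6): L=1.5450, (cx,cy)=(1.0000,0.0000)
member 10 (5-6): L=2.5136, (cx,cy)=(0.2920,-0.9564)
solve A·x = −loads:
  F[0-1] = -3589.2658 N (compression)
  F[0-2] = -3103.2382 N (compression)
  F[1-2] = +2761.1707 N (tension)
  F[1-3] = +2243.4083 N (tension)
  F[2-3] = -2735.3143 N (compression)
  F[2-4] = -1342.5189 N (compression)
  F[3-4] = +2606.2522 N (tension)
  F[3-5] = +672.6913 N (tension)
  F[4-5] = -2640.8960 N (compression)
  F[4-6] = +230.2509 N (tension)
  F[5-6] = -788.4864 N (compression)
  Rx@0 = +4194.3500 N
  Ry@0 = +3419.4011 N
  Ry@6 = +754.1189 N

-2735.314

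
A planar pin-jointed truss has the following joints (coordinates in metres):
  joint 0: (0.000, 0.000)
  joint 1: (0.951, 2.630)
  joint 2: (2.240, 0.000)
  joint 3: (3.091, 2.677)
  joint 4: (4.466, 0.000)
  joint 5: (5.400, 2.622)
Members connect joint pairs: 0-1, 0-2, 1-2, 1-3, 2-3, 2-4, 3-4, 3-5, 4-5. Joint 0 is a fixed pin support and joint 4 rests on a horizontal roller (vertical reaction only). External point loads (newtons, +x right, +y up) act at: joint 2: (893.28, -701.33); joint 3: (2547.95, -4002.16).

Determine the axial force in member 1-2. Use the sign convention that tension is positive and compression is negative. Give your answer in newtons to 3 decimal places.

59.539

N=6 nodes, M=9 members, R=3 reactions → 2N=12, M+R=12
member 0 (0-1): L=2.7967, (cx,cy)=(0.3400,0.9404)
member 1 (0-2): L=2.2400, (cx,cy)=(1.0000,0.0000)
member 2 (1-2): L=2.9289, (cx,cy)=(0.4401,-0.8979)
member 3 (1-3): L=2.1405, (cx,cy)=(0.9998,0.0220)
member 4 (2-3): L=2.8090, (cx,cy)=(0.3030,0.9530)
member 5 (2-4): L=2.2260, (cx,cy)=(1.0000,0.0000)
member 6 (3-4): L=3.0095, (cx,cy)=(0.4569,-0.8895)
member 7 (3-5): L=2.3097, (cx,cy)=(0.9997,-0.0238)
member 8 (4-5): L=2.7834, (cx,cy)=(0.3356,0.9420)
solve A·x = −loads:
  F[0-1] = -57.9230 N (compression)
  F[0-2] = +3460.9266 N (tension)
  F[1-2] = +59.5391 N (tension)
  F[1-3] = -45.9107 N (compression)
  F[2-3] = +679.8146 N (tension)
  F[2-4] = +2387.8972 N (tension)
  F[3-4] = -5226.4164 N (compression)
  F[3-5] = +0.0000 N (tension)
  F[4-5] = -0.0000 N (compression)
  Rx@0 = -3441.2300 N
  Ry@0 = +54.4712 N
  Ry@4 = +4649.0188 N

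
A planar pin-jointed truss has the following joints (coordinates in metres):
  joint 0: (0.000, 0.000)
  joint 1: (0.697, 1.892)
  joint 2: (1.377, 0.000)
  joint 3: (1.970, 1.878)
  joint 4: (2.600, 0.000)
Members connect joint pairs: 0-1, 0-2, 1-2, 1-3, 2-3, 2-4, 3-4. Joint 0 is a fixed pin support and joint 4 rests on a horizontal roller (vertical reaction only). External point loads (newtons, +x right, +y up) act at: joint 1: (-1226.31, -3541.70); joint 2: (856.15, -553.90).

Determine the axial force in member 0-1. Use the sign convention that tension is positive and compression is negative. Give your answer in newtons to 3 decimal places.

N=5 nodes, M=7 members, R=3 reactions → 2N=10, M+R=10
member 0 (0-1): L=2.0163, (cx,cy)=(0.3457,0.9384)
member 1 (0-2): L=1.3770, (cx,cy)=(1.0000,0.0000)
member 2 (1-2): L=2.0105, (cx,cy)=(0.3382,-0.9411)
member 3 (1-3): L=1.2731, (cx,cy)=(0.9999,-0.0110)
member 4 (2-3): L=1.9694, (cx,cy)=(0.3011,0.9536)
member 5 (2-4): L=1.2230, (cx,cy)=(1.0000,0.0000)
member 6 (3-4): L=1.9809, (cx,cy)=(0.3180,-0.9481)
solve A·x = −loads:
  F[0-1] = -3991.2272 N (compression)
  F[0-2] = +1009.5369 N (tension)
  F[1-2] = +218.8748 N (tension)
  F[1-3] = -227.4299 N (compression)
  F[2-3] = +364.8575 N (tension)
  F[2-4] = +117.5549 N (tension)
  F[3-4] = -369.6178 N (compression)
  Rx@0 = +370.1600 N
  Ry@0 = +3745.1744 N
  Ry@4 = +350.4256 N

-3991.227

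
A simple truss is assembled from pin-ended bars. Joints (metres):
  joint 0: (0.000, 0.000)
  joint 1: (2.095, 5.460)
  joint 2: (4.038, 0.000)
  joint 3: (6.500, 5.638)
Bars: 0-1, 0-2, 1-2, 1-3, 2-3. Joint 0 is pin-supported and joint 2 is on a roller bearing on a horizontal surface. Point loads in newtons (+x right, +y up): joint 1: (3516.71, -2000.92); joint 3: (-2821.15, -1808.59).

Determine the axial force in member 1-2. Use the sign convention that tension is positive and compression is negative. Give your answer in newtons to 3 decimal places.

-3227.320

N=4 nodes, M=5 members, R=3 reactions → 2N=8, M+R=8
member 0 (0-1): L=5.8481, (cx,cy)=(0.3582,0.9336)
member 1 (0-2): L=4.0380, (cx,cy)=(1.0000,0.0000)
member 2 (1-2): L=5.7954, (cx,cy)=(0.3353,-0.9421)
member 3 (1-3): L=4.4086, (cx,cy)=(0.9992,0.0404)
member 4 (2-3): L=6.1521, (cx,cy)=(0.4002,0.9164)
solve A·x = −loads:
  F[0-1] = +1024.0182 N (tension)
  F[0-2] = +328.7217 N (tension)
  F[1-2] = -3227.3203 N (compression)
  F[1-3] = -2069.5518 N (compression)
  F[2-3] = -1882.3309 N (compression)
  Rx@0 = -695.5600 N
  Ry@0 = -956.0559 N
  Ry@2 = +4765.5659 N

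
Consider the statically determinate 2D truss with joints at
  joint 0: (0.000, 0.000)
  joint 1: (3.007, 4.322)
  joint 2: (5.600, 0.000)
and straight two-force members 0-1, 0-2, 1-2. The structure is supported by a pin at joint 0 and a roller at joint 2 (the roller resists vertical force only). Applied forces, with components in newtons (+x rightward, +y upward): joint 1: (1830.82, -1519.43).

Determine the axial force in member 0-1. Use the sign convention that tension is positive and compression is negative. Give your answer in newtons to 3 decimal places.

864.266

N=3 nodes, M=3 members, R=3 reactions → 2N=6, M+R=6
member 0 (0-1): L=5.2651, (cx,cy)=(0.5711,0.8209)
member 1 (0-2): L=5.6000, (cx,cy)=(1.0000,0.0000)
member 2 (1-2): L=5.0402, (cx,cy)=(0.5145,-0.8575)
solve A·x = −loads:
  F[0-1] = +864.2660 N (tension)
  F[0-2] = +1337.2251 N (tension)
  F[1-2] = -2599.2458 N (compression)
  Rx@0 = -1830.8200 N
  Ry@0 = -709.4504 N
  Ry@2 = +2228.8804 N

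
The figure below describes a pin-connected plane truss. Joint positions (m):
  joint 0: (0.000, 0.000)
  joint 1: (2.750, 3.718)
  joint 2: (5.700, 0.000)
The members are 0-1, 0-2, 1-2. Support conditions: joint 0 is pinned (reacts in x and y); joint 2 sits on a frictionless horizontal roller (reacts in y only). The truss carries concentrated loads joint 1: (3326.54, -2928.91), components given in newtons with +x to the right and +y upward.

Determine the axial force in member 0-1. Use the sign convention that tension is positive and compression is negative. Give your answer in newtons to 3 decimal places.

813.453

N=3 nodes, M=3 members, R=3 reactions → 2N=6, M+R=6
member 0 (0-1): L=4.6245, (cx,cy)=(0.5947,0.8040)
member 1 (0-2): L=5.7000, (cx,cy)=(1.0000,0.0000)
member 2 (1-2): L=4.7462, (cx,cy)=(0.6216,-0.7834)
solve A·x = −loads:
  F[0-1] = +813.4528 N (tension)
  F[0-2] = +2842.8133 N (tension)
  F[1-2] = -4573.7097 N (compression)
  Rx@0 = -3326.5400 N
  Ry@0 = -653.9985 N
  Ry@2 = +3582.9085 N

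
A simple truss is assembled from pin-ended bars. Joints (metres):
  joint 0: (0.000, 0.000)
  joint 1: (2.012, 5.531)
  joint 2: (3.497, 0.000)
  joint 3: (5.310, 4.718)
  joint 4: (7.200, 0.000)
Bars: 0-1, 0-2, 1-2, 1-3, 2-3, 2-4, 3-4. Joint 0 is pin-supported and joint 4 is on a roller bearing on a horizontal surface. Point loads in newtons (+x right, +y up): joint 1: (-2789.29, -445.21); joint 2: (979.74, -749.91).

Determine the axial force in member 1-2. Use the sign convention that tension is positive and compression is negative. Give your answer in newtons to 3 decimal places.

2186.435

N=5 nodes, M=7 members, R=3 reactions → 2N=10, M+R=10
member 0 (0-1): L=5.8856, (cx,cy)=(0.3419,0.9398)
member 1 (0-2): L=3.4970, (cx,cy)=(1.0000,0.0000)
member 2 (1-2): L=5.7269, (cx,cy)=(0.2593,-0.9658)
member 3 (1-3): L=3.3967, (cx,cy)=(0.9709,-0.2393)
member 4 (2-3): L=5.0544, (cx,cy)=(0.3587,0.9335)
member 5 (2-4): L=3.7030, (cx,cy)=(1.0000,0.0000)
member 6 (3-4): L=5.0825, (cx,cy)=(0.3719,-0.9283)
solve A·x = −loads:
  F[0-1] = -3031.8565 N (compression)
  F[0-2] = -773.1032 N (compression)
  F[1-2] = +2186.4354 N (tension)
  F[1-3] = +1221.3943 N (tension)
  F[2-3] = -1458.8211 N (compression)
  F[2-4] = -662.6130 N (compression)
  F[3-4] = +1781.8619 N (tension)
  Rx@0 = +1809.5500 N
  Ry@0 = +2849.1985 N
  Ry@4 = -1654.0785 N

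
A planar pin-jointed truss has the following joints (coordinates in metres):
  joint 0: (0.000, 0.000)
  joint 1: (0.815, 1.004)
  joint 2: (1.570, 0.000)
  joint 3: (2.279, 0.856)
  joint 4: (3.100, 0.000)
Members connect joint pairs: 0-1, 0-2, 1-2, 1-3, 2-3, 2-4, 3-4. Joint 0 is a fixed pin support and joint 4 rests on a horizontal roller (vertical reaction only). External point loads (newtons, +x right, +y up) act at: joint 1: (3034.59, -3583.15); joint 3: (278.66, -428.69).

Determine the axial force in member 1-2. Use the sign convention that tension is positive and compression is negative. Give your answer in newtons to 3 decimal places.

N=5 nodes, M=7 members, R=3 reactions → 2N=10, M+R=10
member 0 (0-1): L=1.2932, (cx,cy)=(0.6302,0.7764)
member 1 (0-2): L=1.5700, (cx,cy)=(1.0000,0.0000)
member 2 (1-2): L=1.2562, (cx,cy)=(0.6010,-0.7992)
member 3 (1-3): L=1.4715, (cx,cy)=(0.9949,-0.1006)
member 4 (2-3): L=1.1115, (cx,cy)=(0.6379,0.7701)
member 5 (2-4): L=1.5300, (cx,cy)=(1.0000,0.0000)
member 6 (3-4): L=1.1861, (cx,cy)=(0.6922,-0.7217)
solve A·x = −loads:
  F[0-1] = -2183.0309 N (compression)
  F[0-2] = +4689.0904 N (tension)
  F[1-2] = -1953.1923 N (compression)
  F[1-3] = -3253.0220 N (compression)
  F[2-3] = +2026.9946 N (tension)
  F[2-4] = +2222.2050 N (tension)
  F[3-4] = -3210.3590 N (compression)
  Rx@0 = -3313.2500 N
  Ry@0 = +1694.9003 N
  Ry@4 = +2316.9397 N

-1953.192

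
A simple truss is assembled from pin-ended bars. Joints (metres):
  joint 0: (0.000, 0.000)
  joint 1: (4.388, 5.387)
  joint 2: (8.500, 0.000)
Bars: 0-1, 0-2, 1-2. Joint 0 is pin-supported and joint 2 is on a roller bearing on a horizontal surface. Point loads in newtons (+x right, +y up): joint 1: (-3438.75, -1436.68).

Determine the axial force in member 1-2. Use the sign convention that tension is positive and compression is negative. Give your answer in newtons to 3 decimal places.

1808.671

N=3 nodes, M=3 members, R=3 reactions → 2N=6, M+R=6
member 0 (0-1): L=6.9480, (cx,cy)=(0.6316,0.7753)
member 1 (0-2): L=8.5000, (cx,cy)=(1.0000,0.0000)
member 2 (1-2): L=6.7770, (cx,cy)=(0.6068,-0.7949)
solve A·x = −loads:
  F[0-1] = -3707.2705 N (compression)
  F[0-2] = -1097.4189 N (compression)
  F[1-2] = +1808.6710 N (tension)
  Rx@0 = +3438.7500 N
  Ry@0 = +2874.3735 N
  Ry@2 = -1437.6935 N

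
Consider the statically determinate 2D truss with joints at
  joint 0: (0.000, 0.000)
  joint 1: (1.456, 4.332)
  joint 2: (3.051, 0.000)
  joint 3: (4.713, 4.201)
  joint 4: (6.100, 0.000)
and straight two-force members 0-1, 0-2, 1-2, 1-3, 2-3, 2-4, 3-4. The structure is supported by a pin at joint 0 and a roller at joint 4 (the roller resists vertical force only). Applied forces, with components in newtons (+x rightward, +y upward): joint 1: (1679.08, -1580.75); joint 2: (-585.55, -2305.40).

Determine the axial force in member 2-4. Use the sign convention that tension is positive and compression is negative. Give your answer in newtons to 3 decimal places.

N=5 nodes, M=7 members, R=3 reactions → 2N=10, M+R=10
member 0 (0-1): L=4.5701, (cx,cy)=(0.3186,0.9479)
member 1 (0-2): L=3.0510, (cx,cy)=(1.0000,0.0000)
member 2 (1-2): L=4.6163, (cx,cy)=(0.3455,-0.9384)
member 3 (1-3): L=3.2596, (cx,cy)=(0.9992,-0.0402)
member 4 (2-3): L=4.5178, (cx,cy)=(0.3679,0.9299)
member 5 (2-4): L=3.0490, (cx,cy)=(1.0000,0.0000)
member 6 (3-4): L=4.4240, (cx,cy)=(0.3135,-0.9496)
solve A·x = −loads:
  F[0-1] = -1227.2942 N (compression)
  F[0-2] = +1484.5336 N (tension)
  F[1-2] = -361.4278 N (compression)
  F[1-3] = -1946.7778 N (compression)
  F[2-3] = +2844.0061 N (tension)
  F[2-4] = +898.9605 N (tension)
  F[3-4] = -2867.3694 N (compression)
  Rx@0 = -1093.5300 N
  Ry@0 = +1163.3431 N
  Ry@4 = +2722.8069 N

898.961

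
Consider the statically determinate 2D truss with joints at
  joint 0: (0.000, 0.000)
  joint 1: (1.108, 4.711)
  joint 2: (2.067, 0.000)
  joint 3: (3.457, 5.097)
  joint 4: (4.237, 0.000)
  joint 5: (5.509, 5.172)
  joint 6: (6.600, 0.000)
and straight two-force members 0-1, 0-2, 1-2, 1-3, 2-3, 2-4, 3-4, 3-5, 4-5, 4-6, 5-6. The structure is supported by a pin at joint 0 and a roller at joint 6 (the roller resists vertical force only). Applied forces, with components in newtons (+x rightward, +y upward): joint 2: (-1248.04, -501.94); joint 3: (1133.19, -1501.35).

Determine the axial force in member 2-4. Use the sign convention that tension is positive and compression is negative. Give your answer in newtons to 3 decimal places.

1121.490

N=7 nodes, M=11 members, R=3 reactions → 2N=14, M+R=14
member 0 (0-1): L=4.8395, (cx,cy)=(0.2289,0.9734)
member 1 (0-2): L=2.0670, (cx,cy)=(1.0000,0.0000)
member 2 (1-2): L=4.8076, (cx,cy)=(0.1995,-0.9799)
member 3 (1-3): L=2.3805, (cx,cy)=(0.9868,0.1622)
member 4 (2-3): L=5.2831, (cx,cy)=(0.2631,0.9648)
member 5 (2-4): L=2.1700, (cx,cy)=(1.0000,0.0000)
member 6 (3-4): L=5.1563, (cx,cy)=(0.1513,-0.9885)
member 7 (3-5): L=2.0534, (cx,cy)=(0.9993,0.0365)
member 8 (4-5): L=5.3261, (cx,cy)=(0.2388,0.9711)
member 9 (4-6): L=2.3630, (cx,cy)=(1.0000,0.0000)
member 10 (5-6): L=5.2858, (cx,cy)=(0.2064,-0.9785)
solve A·x = −loads:
  F[0-1] = -189.6070 N (compression)
  F[0-2] = -71.4400 N (compression)
  F[1-2] = +175.2155 N (tension)
  F[1-3] = -79.4120 N (compression)
  F[2-3] = +342.3059 N (tension)
  F[2-4] = +1121.4899 N (tension)
  F[3-4] = -1870.8947 N (compression)
  F[3-5] = -839.0392 N (compression)
  F[4-5] = +1904.4749 N (tension)
  F[4-6] = +383.6471 N (tension)
  F[5-6] = -1858.7427 N (compression)
  Rx@0 = +114.8500 N
  Ry@0 = +184.5709 N
  Ry@6 = +1818.7191 N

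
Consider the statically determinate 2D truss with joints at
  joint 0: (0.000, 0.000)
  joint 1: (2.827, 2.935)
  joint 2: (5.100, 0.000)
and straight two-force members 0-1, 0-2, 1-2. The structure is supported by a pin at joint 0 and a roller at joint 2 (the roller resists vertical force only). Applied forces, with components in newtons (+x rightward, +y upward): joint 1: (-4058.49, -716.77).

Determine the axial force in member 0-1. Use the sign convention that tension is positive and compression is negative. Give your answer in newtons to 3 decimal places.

-3686.408

N=3 nodes, M=3 members, R=3 reactions → 2N=6, M+R=6
member 0 (0-1): L=4.0751, (cx,cy)=(0.6937,0.7202)
member 1 (0-2): L=5.1000, (cx,cy)=(1.0000,0.0000)
member 2 (1-2): L=3.7122, (cx,cy)=(0.6123,-0.7906)
solve A·x = −loads:
  F[0-1] = -3686.4075 N (compression)
  F[0-2] = -1501.1138 N (compression)
  F[1-2] = +2451.6060 N (tension)
  Rx@0 = +4058.4900 N
  Ry@0 = +2655.0758 N
  Ry@2 = -1938.3058 N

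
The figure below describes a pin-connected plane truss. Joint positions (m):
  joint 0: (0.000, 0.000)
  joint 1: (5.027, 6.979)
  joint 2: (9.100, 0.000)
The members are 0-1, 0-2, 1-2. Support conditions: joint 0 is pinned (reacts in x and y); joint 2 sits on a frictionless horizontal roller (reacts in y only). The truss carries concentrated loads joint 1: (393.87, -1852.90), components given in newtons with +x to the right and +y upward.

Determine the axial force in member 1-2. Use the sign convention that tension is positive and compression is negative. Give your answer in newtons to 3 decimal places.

N=3 nodes, M=3 members, R=3 reactions → 2N=6, M+R=6
member 0 (0-1): L=8.6010, (cx,cy)=(0.5845,0.8114)
member 1 (0-2): L=9.1000, (cx,cy)=(1.0000,0.0000)
member 2 (1-2): L=8.0806, (cx,cy)=(0.5040,-0.8637)
solve A·x = −loads:
  F[0-1] = -649.7980 N (compression)
  F[0-2] = +773.6555 N (tension)
  F[1-2] = -1534.8847 N (compression)
  Rx@0 = -393.8700 N
  Ry@0 = +527.2575 N
  Ry@2 = +1325.6425 N

-1534.885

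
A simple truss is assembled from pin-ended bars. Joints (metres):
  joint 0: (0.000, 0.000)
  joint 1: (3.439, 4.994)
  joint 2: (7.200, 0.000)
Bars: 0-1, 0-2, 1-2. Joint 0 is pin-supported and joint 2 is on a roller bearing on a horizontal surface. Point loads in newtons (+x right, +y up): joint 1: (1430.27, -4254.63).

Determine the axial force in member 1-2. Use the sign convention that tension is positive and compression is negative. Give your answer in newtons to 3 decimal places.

-3785.924

N=3 nodes, M=3 members, R=3 reactions → 2N=6, M+R=6
member 0 (0-1): L=6.0636, (cx,cy)=(0.5672,0.8236)
member 1 (0-2): L=7.2000, (cx,cy)=(1.0000,0.0000)
member 2 (1-2): L=6.2518, (cx,cy)=(0.6016,-0.7988)
solve A·x = −loads:
  F[0-1] = -1493.9160 N (compression)
  F[0-2] = +2277.5573 N (tension)
  F[1-2] = -3785.9242 N (compression)
  Rx@0 = -1430.2700 N
  Ry@0 = +1230.4021 N
  Ry@2 = +3024.2279 N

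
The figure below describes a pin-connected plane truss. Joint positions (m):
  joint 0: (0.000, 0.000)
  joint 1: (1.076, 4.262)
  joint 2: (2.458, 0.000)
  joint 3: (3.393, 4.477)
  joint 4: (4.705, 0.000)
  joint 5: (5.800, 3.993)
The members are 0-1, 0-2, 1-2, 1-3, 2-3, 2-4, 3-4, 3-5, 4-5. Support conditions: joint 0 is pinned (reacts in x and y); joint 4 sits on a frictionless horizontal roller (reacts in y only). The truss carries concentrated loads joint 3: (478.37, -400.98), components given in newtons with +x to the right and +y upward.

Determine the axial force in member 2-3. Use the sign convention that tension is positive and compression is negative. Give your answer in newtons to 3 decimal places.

332.559

N=6 nodes, M=9 members, R=3 reactions → 2N=12, M+R=12
member 0 (0-1): L=4.3957, (cx,cy)=(0.2448,0.9696)
member 1 (0-2): L=2.4580, (cx,cy)=(1.0000,0.0000)
member 2 (1-2): L=4.4805, (cx,cy)=(0.3085,-0.9512)
member 3 (1-3): L=2.3270, (cx,cy)=(0.9957,0.0924)
member 4 (2-3): L=4.5736, (cx,cy)=(0.2044,0.9789)
member 5 (2-4): L=2.2470, (cx,cy)=(1.0000,0.0000)
member 6 (3-4): L=4.6653, (cx,cy)=(0.2812,-0.9596)
member 7 (3-5): L=2.4552, (cx,cy)=(0.9804,-0.1971)
member 8 (4-5): L=4.1404, (cx,cy)=(0.2645,0.9644)
solve A·x = −loads:
  F[0-1] = +354.1484 N (tension)
  F[0-2] = +391.6804 N (tension)
  F[1-2] = -342.2219 N (compression)
  F[1-3] = +193.0738 N (tension)
  F[2-3] = +332.5588 N (tension)
  F[2-4] = +218.1356 N (tension)
  F[3-4] = -775.6589 N (compression)
  F[3-5] = -0.0000 N (compression)
  F[4-5] = +0.0000 N (tension)
  Rx@0 = -478.3700 N
  Ry@0 = -343.3744 N
  Ry@4 = +744.3544 N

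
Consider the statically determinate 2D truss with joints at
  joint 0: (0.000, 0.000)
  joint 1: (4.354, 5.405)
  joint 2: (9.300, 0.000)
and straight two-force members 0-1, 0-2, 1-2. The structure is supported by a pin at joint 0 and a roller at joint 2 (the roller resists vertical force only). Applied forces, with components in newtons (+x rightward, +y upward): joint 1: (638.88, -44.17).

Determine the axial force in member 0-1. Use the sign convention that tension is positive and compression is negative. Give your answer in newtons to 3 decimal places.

446.629

N=3 nodes, M=3 members, R=3 reactions → 2N=6, M+R=6
member 0 (0-1): L=6.9406, (cx,cy)=(0.6273,0.7788)
member 1 (0-2): L=9.3000, (cx,cy)=(1.0000,0.0000)
member 2 (1-2): L=7.3265, (cx,cy)=(0.6751,-0.7377)
solve A·x = −loads:
  F[0-1] = +446.6293 N (tension)
  F[0-2] = +358.6973 N (tension)
  F[1-2] = -531.3343 N (compression)
  Rx@0 = -638.8800 N
  Ry@0 = -347.8152 N
  Ry@2 = +391.9852 N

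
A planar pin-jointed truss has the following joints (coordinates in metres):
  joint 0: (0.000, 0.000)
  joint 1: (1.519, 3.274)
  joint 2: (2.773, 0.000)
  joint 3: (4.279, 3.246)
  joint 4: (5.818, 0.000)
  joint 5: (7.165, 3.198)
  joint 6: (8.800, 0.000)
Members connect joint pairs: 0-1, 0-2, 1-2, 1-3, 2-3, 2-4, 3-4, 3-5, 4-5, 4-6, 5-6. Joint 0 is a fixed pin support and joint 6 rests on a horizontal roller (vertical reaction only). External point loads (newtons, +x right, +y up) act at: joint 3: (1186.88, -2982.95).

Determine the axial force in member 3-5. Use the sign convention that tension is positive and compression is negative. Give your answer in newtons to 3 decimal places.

N=7 nodes, M=11 members, R=3 reactions → 2N=14, M+R=14
member 0 (0-1): L=3.6092, (cx,cy)=(0.4209,0.9071)
member 1 (0-2): L=2.7730, (cx,cy)=(1.0000,0.0000)
member 2 (1-2): L=3.5059, (cx,cy)=(0.3577,-0.9338)
member 3 (1-3): L=2.7601, (cx,cy)=(0.9999,-0.0101)
member 4 (2-3): L=3.5783, (cx,cy)=(0.4209,0.9071)
member 5 (2-4): L=3.0450, (cx,cy)=(1.0000,0.0000)
member 6 (3-4): L=3.5924, (cx,cy)=(0.4284,-0.9036)
member 7 (3-5): L=2.8864, (cx,cy)=(0.9999,-0.0166)
member 8 (4-5): L=3.4701, (cx,cy)=(0.3882,0.9216)
member 9 (4-6): L=2.9820, (cx,cy)=(1.0000,0.0000)
member 10 (5-6): L=3.5917, (cx,cy)=(0.4552,-0.8904)
solve A·x = −loads:
  F[0-1] = -1206.7763 N (compression)
  F[0-2] = +1694.7724 N (tension)
  F[1-2] = +1182.3558 N (tension)
  F[1-3] = -930.8442 N (compression)
  F[2-3] = -1217.1846 N (compression)
  F[2-4] = +2629.9466 N (tension)
  F[3-4] = -2057.5555 N (compression)
  F[3-5] = -1748.7123 N (compression)
  F[4-5] = +2017.3642 N (tension)
  F[4-6] = +965.3843 N (tension)
  F[5-6] = -2120.7260 N (compression)
  Rx@0 = -1186.8800 N
  Ry@0 = +1094.6937 N
  Ry@6 = +1888.2563 N

-1748.712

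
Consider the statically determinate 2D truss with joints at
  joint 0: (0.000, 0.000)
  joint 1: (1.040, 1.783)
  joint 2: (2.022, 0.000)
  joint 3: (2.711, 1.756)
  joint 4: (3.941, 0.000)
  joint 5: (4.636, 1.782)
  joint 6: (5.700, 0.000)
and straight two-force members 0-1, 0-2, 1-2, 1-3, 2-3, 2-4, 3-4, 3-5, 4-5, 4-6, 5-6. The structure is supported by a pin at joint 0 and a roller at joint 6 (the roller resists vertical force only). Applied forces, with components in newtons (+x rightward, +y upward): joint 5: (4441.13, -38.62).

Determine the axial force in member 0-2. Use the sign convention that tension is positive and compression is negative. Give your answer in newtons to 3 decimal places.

3635.478

N=7 nodes, M=11 members, R=3 reactions → 2N=14, M+R=14
member 0 (0-1): L=2.0641, (cx,cy)=(0.5038,0.8638)
member 1 (0-2): L=2.0220, (cx,cy)=(1.0000,0.0000)
member 2 (1-2): L=2.0355, (cx,cy)=(0.4824,-0.8759)
member 3 (1-3): L=1.6712, (cx,cy)=(0.9999,-0.0162)
member 4 (2-3): L=1.8863, (cx,cy)=(0.3653,0.9309)
member 5 (2-4): L=1.9190, (cx,cy)=(1.0000,0.0000)
member 6 (3-4): L=2.1439, (cx,cy)=(0.5737,-0.8191)
member 7 (3-5): L=1.9252, (cx,cy)=(0.9999,0.0135)
member 8 (4-5): L=1.9127, (cx,cy)=(0.3634,0.9317)
member 9 (4-6): L=1.7590, (cx,cy)=(1.0000,0.0000)
member 10 (5-6): L=2.0755, (cx,cy)=(0.5127,-0.8586)
solve A·x = −loads:
  F[0-1] = +1599.0207 N (tension)
  F[0-2] = +3635.4780 N (tension)
  F[1-2] = -1606.0141 N (compression)
  F[1-3] = +1580.6443 N (tension)
  F[2-3] = +1511.1784 N (tension)
  F[2-4] = +2308.7210 N (tension)
  F[3-4] = -1635.7259 N (compression)
  F[3-5] = +3071.1259 N (tension)
  F[4-5] = +1438.0407 N (tension)
  F[4-6] = +847.7658 N (tension)
  F[5-6] = -1653.6857 N (compression)
  Rx@0 = -4441.1300 N
  Ry@0 = -1381.2284 N
  Ry@6 = +1419.8484 N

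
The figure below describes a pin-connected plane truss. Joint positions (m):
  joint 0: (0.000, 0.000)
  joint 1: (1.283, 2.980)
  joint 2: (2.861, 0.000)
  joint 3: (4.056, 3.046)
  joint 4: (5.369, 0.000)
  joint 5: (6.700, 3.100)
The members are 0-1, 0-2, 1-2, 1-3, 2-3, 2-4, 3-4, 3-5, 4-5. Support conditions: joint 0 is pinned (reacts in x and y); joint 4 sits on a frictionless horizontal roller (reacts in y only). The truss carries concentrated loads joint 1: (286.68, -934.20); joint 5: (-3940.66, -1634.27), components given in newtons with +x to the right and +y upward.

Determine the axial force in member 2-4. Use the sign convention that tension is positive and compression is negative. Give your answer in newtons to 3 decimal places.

N=6 nodes, M=9 members, R=3 reactions → 2N=12, M+R=12
member 0 (0-1): L=3.2445, (cx,cy)=(0.3954,0.9185)
member 1 (0-2): L=2.8610, (cx,cy)=(1.0000,0.0000)
member 2 (1-2): L=3.3720, (cx,cy)=(0.4680,-0.8837)
member 3 (1-3): L=2.7738, (cx,cy)=(0.9997,0.0238)
member 4 (2-3): L=3.2720, (cx,cy)=(0.3652,0.9309)
member 5 (2-4): L=2.5080, (cx,cy)=(1.0000,0.0000)
member 6 (3-4): L=3.3169, (cx,cy)=(0.3958,-0.9183)
member 7 (3-5): L=2.6446, (cx,cy)=(0.9998,0.0204)
member 8 (4-5): L=3.3737, (cx,cy)=(0.3945,0.9189)
solve A·x = −loads:
  F[0-1] = -2636.9261 N (compression)
  F[0-2] = -2611.2237 N (compression)
  F[1-2] = +1627.1950 N (tension)
  F[1-3] = -2091.5061 N (compression)
  F[2-3] = -1544.7314 N (compression)
  F[2-4] = -1285.5833 N (compression)
  F[3-4] = +1547.4553 N (tension)
  F[3-5] = -3268.3135 N (compression)
  F[4-5] = -1705.9094 N (compression)
  Rx@0 = +3653.9800 N
  Ry@0 = +2421.9906 N
  Ry@4 = +146.4794 N

-1285.583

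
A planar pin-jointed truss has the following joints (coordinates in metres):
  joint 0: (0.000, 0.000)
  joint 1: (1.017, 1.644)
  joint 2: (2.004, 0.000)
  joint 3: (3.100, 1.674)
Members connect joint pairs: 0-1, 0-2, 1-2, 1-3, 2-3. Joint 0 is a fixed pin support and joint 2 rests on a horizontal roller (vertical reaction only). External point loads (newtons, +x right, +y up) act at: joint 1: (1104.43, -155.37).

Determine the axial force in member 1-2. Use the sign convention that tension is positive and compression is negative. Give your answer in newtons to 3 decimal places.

N=4 nodes, M=5 members, R=3 reactions → 2N=8, M+R=8
member 0 (0-1): L=1.9331, (cx,cy)=(0.5261,0.8504)
member 1 (0-2): L=2.0040, (cx,cy)=(1.0000,0.0000)
member 2 (1-2): L=1.9175, (cx,cy)=(0.5147,-0.8574)
member 3 (1-3): L=2.0832, (cx,cy)=(0.9999,0.0144)
member 4 (2-3): L=2.0009, (cx,cy)=(0.5478,0.8366)
solve A·x = −loads:
  F[0-1] = +975.3970 N (tension)
  F[0-2] = +591.2859 N (tension)
  F[1-2] = -1148.7395 N (compression)
  F[1-3] = -0.0000 N (compression)
  F[2-3] = -0.0000 N (compression)
  Rx@0 = -1104.4300 N
  Ry@0 = -829.5074 N
  Ry@2 = +984.8774 N

-1148.739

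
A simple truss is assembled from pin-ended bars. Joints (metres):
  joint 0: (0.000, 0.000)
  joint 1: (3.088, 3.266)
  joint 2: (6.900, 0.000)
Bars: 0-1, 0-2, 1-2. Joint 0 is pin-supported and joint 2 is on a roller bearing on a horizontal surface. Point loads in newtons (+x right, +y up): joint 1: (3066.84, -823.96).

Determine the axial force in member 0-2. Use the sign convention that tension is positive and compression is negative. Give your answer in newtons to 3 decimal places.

2124.717

N=3 nodes, M=3 members, R=3 reactions → 2N=6, M+R=6
member 0 (0-1): L=4.4947, (cx,cy)=(0.6870,0.7266)
member 1 (0-2): L=6.9000, (cx,cy)=(1.0000,0.0000)
member 2 (1-2): L=5.0198, (cx,cy)=(0.7594,-0.6506)
solve A·x = −loads:
  F[0-1] = +1371.3016 N (tension)
  F[0-2] = +2124.7168 N (tension)
  F[1-2] = -2797.8991 N (compression)
  Rx@0 = -3066.8400 N
  Ry@0 = -996.4296 N
  Ry@2 = +1820.3896 N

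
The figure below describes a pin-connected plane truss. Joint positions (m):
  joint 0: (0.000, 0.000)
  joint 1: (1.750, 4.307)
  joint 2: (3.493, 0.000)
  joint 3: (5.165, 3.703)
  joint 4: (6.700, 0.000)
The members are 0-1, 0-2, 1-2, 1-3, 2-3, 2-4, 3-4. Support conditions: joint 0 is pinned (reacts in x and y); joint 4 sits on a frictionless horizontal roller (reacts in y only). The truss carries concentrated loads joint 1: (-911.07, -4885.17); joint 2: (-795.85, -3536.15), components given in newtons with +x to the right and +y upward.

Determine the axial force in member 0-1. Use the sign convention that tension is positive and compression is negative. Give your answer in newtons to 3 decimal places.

-6354.894

N=5 nodes, M=7 members, R=3 reactions → 2N=10, M+R=10
member 0 (0-1): L=4.6490, (cx,cy)=(0.3764,0.9264)
member 1 (0-2): L=3.4930, (cx,cy)=(1.0000,0.0000)
member 2 (1-2): L=4.6463, (cx,cy)=(0.3751,-0.9270)
member 3 (1-3): L=3.4680, (cx,cy)=(0.9847,-0.1742)
member 4 (2-3): L=4.0630, (cx,cy)=(0.4115,0.9114)
member 5 (2-4): L=3.2070, (cx,cy)=(1.0000,0.0000)
member 6 (3-4): L=4.0085, (cx,cy)=(0.3829,-0.9238)
solve A·x = −loads:
  F[0-1] = -6354.8943 N (compression)
  F[0-2] = +685.2464 N (tension)
  F[1-2] = +1468.9973 N (tension)
  F[1-3] = -2063.7097 N (compression)
  F[2-3] = +2385.8160 N (tension)
  F[2-4] = +1050.3565 N (tension)
  F[3-4] = -2742.9326 N (compression)
  Rx@0 = +1706.9200 N
  Ry@0 = +5887.4631 N
  Ry@4 = +2533.8569 N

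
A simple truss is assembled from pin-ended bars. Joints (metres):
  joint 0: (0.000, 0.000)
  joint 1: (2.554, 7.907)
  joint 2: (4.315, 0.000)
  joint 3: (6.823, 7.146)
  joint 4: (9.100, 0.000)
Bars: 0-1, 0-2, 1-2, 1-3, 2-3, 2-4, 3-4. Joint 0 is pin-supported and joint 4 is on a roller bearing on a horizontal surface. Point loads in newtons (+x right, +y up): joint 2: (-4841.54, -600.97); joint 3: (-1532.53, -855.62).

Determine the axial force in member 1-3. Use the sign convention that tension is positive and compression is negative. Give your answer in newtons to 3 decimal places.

N=5 nodes, M=7 members, R=3 reactions → 2N=10, M+R=10
member 0 (0-1): L=8.3092, (cx,cy)=(0.3074,0.9516)
member 1 (0-2): L=4.3150, (cx,cy)=(1.0000,0.0000)
member 2 (1-2): L=8.1007, (cx,cy)=(0.2174,-0.9761)
member 3 (1-3): L=4.3363, (cx,cy)=(0.9845,-0.1755)
member 4 (2-3): L=7.5733, (cx,cy)=(0.3312,0.9436)
member 5 (2-4): L=4.7850, (cx,cy)=(1.0000,0.0000)
member 6 (3-4): L=7.5000, (cx,cy)=(0.3036,-0.9528)
solve A·x = −loads:
  F[0-1] = -1821.7443 N (compression)
  F[0-2] = -5814.1233 N (compression)
  F[1-2] = +1955.9444 N (tension)
  F[1-3] = -1000.6756 N (compression)
  F[2-3] = -1386.4293 N (compression)
  F[2-4] = -88.2520 N (compression)
  F[3-4] = +290.6851 N (tension)
  Rx@0 = +6374.0700 N
  Ry@0 = +1733.5547 N
  Ry@4 = -276.9647 N

-1000.676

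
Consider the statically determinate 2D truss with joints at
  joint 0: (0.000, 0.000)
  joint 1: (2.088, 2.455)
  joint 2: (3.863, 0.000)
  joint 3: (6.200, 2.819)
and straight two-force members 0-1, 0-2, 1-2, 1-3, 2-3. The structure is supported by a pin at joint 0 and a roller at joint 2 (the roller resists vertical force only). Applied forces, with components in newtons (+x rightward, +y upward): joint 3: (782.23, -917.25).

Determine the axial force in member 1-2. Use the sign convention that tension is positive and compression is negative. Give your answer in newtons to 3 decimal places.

N=4 nodes, M=5 members, R=3 reactions → 2N=8, M+R=8
member 0 (0-1): L=3.2229, (cx,cy)=(0.6479,0.7617)
member 1 (0-2): L=3.8630, (cx,cy)=(1.0000,0.0000)
member 2 (1-2): L=3.0295, (cx,cy)=(0.5859,-0.8104)
member 3 (1-3): L=4.1281, (cx,cy)=(0.9961,0.0882)
member 4 (2-3): L=3.6617, (cx,cy)=(0.6382,0.7699)
solve A·x = −loads:
  F[0-1] = +1477.8333 N (tension)
  F[0-2] = -175.2191 N (compression)
  F[1-2] = -1207.2988 N (compression)
  F[1-3] = +1671.3304 N (tension)
  F[2-3] = -1382.8905 N (compression)
  Rx@0 = -782.2300 N
  Ry@0 = -1125.7364 N
  Ry@2 = +2042.9864 N

-1207.299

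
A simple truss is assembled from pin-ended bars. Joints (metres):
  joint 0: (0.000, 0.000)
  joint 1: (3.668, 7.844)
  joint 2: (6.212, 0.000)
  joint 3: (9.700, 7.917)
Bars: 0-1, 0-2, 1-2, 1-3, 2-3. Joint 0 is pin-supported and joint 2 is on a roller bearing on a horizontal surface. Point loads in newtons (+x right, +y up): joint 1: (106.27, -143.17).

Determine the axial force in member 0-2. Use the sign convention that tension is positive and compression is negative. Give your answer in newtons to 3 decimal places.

N=4 nodes, M=5 members, R=3 reactions → 2N=8, M+R=8
member 0 (0-1): L=8.6592, (cx,cy)=(0.4236,0.9059)
member 1 (0-2): L=6.2120, (cx,cy)=(1.0000,0.0000)
member 2 (1-2): L=8.2462, (cx,cy)=(0.3085,-0.9512)
member 3 (1-3): L=6.0324, (cx,cy)=(0.9999,0.0121)
member 4 (2-3): L=8.6513, (cx,cy)=(0.4032,0.9151)
solve A·x = −loads:
  F[0-1] = +83.4094 N (tension)
  F[0-2] = +70.9383 N (tension)
  F[1-2] = -229.9425 N (compression)
  F[1-3] = +0.0000 N (tension)
  F[2-3] = -0.0000 N (compression)
  Rx@0 = -106.2700 N
  Ry@0 = -75.5566 N
  Ry@2 = +218.7266 N

70.938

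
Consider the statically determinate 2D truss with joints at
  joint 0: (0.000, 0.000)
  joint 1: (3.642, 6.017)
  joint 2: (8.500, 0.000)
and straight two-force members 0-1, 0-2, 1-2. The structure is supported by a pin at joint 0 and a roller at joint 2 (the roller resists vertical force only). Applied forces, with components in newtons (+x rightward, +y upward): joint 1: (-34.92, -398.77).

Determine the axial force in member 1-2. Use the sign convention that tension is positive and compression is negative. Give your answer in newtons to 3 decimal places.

N=3 nodes, M=3 members, R=3 reactions → 2N=6, M+R=6
member 0 (0-1): L=7.0334, (cx,cy)=(0.5178,0.8555)
member 1 (0-2): L=8.5000, (cx,cy)=(1.0000,0.0000)
member 2 (1-2): L=7.7333, (cx,cy)=(0.6282,-0.7781)
solve A·x = −loads:
  F[0-1] = -295.3015 N (compression)
  F[0-2] = +117.9920 N (tension)
  F[1-2] = -187.8286 N (compression)
  Rx@0 = +34.9200 N
  Ry@0 = +252.6280 N
  Ry@2 = +146.1420 N

-187.829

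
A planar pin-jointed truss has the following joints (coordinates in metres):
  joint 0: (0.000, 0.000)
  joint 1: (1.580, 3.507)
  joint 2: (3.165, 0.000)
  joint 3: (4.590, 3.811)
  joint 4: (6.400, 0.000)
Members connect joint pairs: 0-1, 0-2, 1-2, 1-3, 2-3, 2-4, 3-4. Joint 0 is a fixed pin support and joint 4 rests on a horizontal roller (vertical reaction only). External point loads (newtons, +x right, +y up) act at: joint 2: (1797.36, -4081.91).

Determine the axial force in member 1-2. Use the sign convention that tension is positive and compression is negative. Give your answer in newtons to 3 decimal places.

2066.849

N=5 nodes, M=7 members, R=3 reactions → 2N=10, M+R=10
member 0 (0-1): L=3.8465, (cx,cy)=(0.4108,0.9117)
member 1 (0-2): L=3.1650, (cx,cy)=(1.0000,0.0000)
member 2 (1-2): L=3.8485, (cx,cy)=(0.4118,-0.9113)
member 3 (1-3): L=3.0253, (cx,cy)=(0.9949,0.1005)
member 4 (2-3): L=4.0687, (cx,cy)=(0.3502,0.9367)
member 5 (2-4): L=3.2350, (cx,cy)=(1.0000,0.0000)
member 6 (3-4): L=4.2190, (cx,cy)=(0.4290,-0.9033)
solve A·x = −loads:
  F[0-1] = -2263.0078 N (compression)
  F[0-2] = +2726.9235 N (tension)
  F[1-2] = +2066.8488 N (tension)
  F[1-3] = -1789.8426 N (compression)
  F[2-3] = +2347.1488 N (tension)
  F[2-4] = +958.7310 N (tension)
  F[3-4] = -2234.7350 N (compression)
  Rx@0 = -1797.3600 N
  Ry@0 = +2063.2779 N
  Ry@4 = +2018.6321 N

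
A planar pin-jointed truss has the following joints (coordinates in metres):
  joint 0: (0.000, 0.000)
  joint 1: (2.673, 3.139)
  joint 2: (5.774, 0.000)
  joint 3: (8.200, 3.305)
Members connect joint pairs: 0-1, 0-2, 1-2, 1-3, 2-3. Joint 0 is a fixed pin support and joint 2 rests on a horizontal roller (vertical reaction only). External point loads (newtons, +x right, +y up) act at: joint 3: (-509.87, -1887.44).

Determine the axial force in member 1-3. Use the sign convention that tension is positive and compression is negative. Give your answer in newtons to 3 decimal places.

895.728

N=4 nodes, M=5 members, R=3 reactions → 2N=8, M+R=8
member 0 (0-1): L=4.1229, (cx,cy)=(0.6483,0.7614)
member 1 (0-2): L=5.7740, (cx,cy)=(1.0000,0.0000)
member 2 (1-2): L=4.4124, (cx,cy)=(0.7028,-0.7114)
member 3 (1-3): L=5.5295, (cx,cy)=(0.9995,0.0300)
member 4 (2-3): L=4.0998, (cx,cy)=(0.5917,0.8061)
solve A·x = −loads:
  F[0-1] = +658.2697 N (tension)
  F[0-2] = -936.6467 N (compression)
  F[1-2] = -666.6980 N (compression)
  F[1-3] = +895.7276 N (tension)
  F[2-3] = -2374.7065 N (compression)
  Rx@0 = +509.8700 N
  Ry@0 = -501.1793 N
  Ry@2 = +2388.6193 N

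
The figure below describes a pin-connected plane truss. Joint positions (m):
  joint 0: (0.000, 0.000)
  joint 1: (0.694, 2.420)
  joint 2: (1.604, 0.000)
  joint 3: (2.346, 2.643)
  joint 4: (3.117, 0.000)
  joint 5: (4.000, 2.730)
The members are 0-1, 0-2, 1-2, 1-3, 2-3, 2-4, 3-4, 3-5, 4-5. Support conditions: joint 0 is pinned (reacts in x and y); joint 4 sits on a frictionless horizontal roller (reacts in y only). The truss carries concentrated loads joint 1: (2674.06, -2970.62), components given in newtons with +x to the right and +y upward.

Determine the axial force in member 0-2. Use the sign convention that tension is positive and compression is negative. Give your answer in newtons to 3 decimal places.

N=6 nodes, M=9 members, R=3 reactions → 2N=12, M+R=12
member 0 (0-1): L=2.5175, (cx,cy)=(0.2757,0.9613)
member 1 (0-2): L=1.6040, (cx,cy)=(1.0000,0.0000)
member 2 (1-2): L=2.5854, (cx,cy)=(0.3520,-0.9360)
member 3 (1-3): L=1.6670, (cx,cy)=(0.9910,0.1338)
member 4 (2-3): L=2.7452, (cx,cy)=(0.2703,0.9628)
member 5 (2-4): L=1.5130, (cx,cy)=(1.0000,0.0000)
member 6 (3-4): L=2.7532, (cx,cy)=(0.2800,-0.9600)
member 7 (3-5): L=1.6563, (cx,cy)=(0.9986,0.0525)
member 8 (4-5): L=2.8692, (cx,cy)=(0.3077,0.9515)
solve A·x = −loads:
  F[0-1] = -242.5006 N (compression)
  F[0-2] = +2740.9090 N (tension)
  F[1-2] = -3159.5660 N (compression)
  F[1-3] = -1643.6064 N (compression)
  F[2-3] = +3071.7226 N (tension)
  F[2-4] = +798.5715 N (tension)
  F[3-4] = -2851.6148 N (compression)
  F[3-5] = -0.0000 N (compression)
  F[4-5] = -0.0000 N (compression)
  Rx@0 = -2674.0600 N
  Ry@0 = +233.1046 N
  Ry@4 = +2737.5154 N

2740.909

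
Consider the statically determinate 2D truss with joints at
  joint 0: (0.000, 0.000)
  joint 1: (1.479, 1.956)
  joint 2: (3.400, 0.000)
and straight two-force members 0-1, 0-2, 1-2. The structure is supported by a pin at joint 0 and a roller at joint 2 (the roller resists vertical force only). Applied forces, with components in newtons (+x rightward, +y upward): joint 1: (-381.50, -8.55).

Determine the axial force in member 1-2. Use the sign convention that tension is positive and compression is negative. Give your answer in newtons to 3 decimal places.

N=3 nodes, M=3 members, R=3 reactions → 2N=6, M+R=6
member 0 (0-1): L=2.4522, (cx,cy)=(0.6031,0.7976)
member 1 (0-2): L=3.4000, (cx,cy)=(1.0000,0.0000)
member 2 (1-2): L=2.7416, (cx,cy)=(0.7007,-0.7135)
solve A·x = −loads:
  F[0-1] = -281.2096 N (compression)
  F[0-2] = -211.8948 N (compression)
  F[1-2] = +302.4067 N (tension)
  Rx@0 = +381.5000 N
  Ry@0 = +224.3055 N
  Ry@2 = -215.7555 N

302.407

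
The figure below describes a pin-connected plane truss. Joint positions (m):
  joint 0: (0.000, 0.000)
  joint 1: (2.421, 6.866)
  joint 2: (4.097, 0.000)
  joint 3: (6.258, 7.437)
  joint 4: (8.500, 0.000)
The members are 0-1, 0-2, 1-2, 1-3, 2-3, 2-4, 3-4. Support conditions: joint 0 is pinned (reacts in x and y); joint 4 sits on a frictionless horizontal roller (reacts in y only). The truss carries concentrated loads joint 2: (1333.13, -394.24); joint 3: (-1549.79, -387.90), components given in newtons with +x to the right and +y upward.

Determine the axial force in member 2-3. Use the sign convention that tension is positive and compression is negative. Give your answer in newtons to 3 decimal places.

-1172.377

N=5 nodes, M=7 members, R=3 reactions → 2N=10, M+R=10
member 0 (0-1): L=7.2803, (cx,cy)=(0.3325,0.9431)
member 1 (0-2): L=4.0970, (cx,cy)=(1.0000,0.0000)
member 2 (1-2): L=7.0676, (cx,cy)=(0.2371,-0.9715)
member 3 (1-3): L=3.8793, (cx,cy)=(0.9891,0.1472)
member 4 (2-3): L=7.7446, (cx,cy)=(0.2790,0.9603)
member 5 (2-4): L=4.4030, (cx,cy)=(1.0000,0.0000)
member 6 (3-4): L=7.7676, (cx,cy)=(0.2886,-0.9574)
solve A·x = −loads:
  F[0-1] = -1762.8298 N (compression)
  F[0-2] = +369.5512 N (tension)
  F[1-2] = +1564.6835 N (tension)
  F[1-3] = -967.7996 N (compression)
  F[2-3] = -1172.3772 N (compression)
  F[2-4] = -265.4000 N (compression)
  F[3-4] = +919.5004 N (tension)
  Rx@0 = +216.6600 N
  Ry@0 = +1662.5057 N
  Ry@4 = -880.3657 N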